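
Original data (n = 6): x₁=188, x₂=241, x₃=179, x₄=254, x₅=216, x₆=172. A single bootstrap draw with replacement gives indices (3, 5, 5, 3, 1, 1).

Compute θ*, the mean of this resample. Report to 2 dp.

Resample values: 179, 216, 216, 179, 188, 188.
Mean = (179 + 216 + 216 + 179 + 188 + 188) / 6 = 1166.0 / 6 = 194.33

θ* = 194.33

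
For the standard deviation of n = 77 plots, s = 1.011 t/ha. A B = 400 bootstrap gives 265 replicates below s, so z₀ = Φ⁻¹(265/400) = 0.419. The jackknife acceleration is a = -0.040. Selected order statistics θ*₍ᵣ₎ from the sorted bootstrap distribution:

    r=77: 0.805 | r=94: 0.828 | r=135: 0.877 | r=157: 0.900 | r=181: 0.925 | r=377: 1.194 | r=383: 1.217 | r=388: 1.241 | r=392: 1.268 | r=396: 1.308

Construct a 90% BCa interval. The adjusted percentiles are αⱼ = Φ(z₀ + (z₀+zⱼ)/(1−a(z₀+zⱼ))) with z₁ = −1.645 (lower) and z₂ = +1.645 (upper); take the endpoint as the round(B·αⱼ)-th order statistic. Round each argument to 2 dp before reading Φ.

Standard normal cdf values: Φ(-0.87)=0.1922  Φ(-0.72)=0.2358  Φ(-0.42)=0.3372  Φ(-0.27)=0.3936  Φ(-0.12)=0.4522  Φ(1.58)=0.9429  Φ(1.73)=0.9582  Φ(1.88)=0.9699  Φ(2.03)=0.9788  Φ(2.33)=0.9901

(0.805, 1.308)

Lower: z₀ + z₁ = 0.419 + (-1.645) = -1.226; 1 − a(z₀+z₁) = 1 − (-0.040)(-1.226) = 0.9510; argument = 0.419 + (-1.226)/0.9510 = -0.8702 → -0.87.
α₁ = Φ(-0.87) = 0.1922; rank = round(400 × 0.1922) = 77; θ*₍77₎ = 0.805.
Upper: z₀ + z₂ = 2.064; 1 − a(z₀+z₂) = 1.0826; argument = 2.3256 → 2.33; α₂ = 0.9901; rank = 396; θ*₍396₎ = 1.308.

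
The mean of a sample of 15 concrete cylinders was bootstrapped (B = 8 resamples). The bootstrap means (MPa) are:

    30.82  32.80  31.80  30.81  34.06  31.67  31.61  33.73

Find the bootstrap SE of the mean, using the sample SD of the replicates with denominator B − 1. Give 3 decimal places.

Bootstrap SE is the standard deviation of the 8 replicate means.
Mean of replicates: (30.82 + 32.80 + 31.80 + 30.81 + 34.06 + 31.67 + 31.61 + 33.73) / 8 = 257.3000 / 8 = 32.1625
Sum of squared deviations: (−1.3425)² + (+0.6375)² + (−0.3625)² + (−1.3525)² + (+1.8975)² + (−0.4925)² + (−0.5525)² + (+1.5675)² = 10.7747
Variance = 10.7747 / 7 = 1.5392
SE* = √1.5392

SE* = 1.241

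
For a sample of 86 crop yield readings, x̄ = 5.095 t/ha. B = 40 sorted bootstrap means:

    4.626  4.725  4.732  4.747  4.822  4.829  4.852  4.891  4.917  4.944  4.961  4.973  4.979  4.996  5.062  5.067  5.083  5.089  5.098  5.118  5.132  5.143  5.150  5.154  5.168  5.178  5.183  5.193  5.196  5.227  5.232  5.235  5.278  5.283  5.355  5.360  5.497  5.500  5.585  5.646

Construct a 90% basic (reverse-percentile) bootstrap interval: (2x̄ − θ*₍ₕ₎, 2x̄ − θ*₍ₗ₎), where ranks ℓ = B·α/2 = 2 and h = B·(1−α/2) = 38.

(4.690, 5.465)

Percentile endpoints at ranks 2 and 38: θ*₍2₎ = 4.725, θ*₍38₎ = 5.500.
Basic interval reflects these around x̄:
  lower = 2 × 5.095 − 5.500 = 4.690
  upper = 2 × 5.095 − 4.725 = 5.465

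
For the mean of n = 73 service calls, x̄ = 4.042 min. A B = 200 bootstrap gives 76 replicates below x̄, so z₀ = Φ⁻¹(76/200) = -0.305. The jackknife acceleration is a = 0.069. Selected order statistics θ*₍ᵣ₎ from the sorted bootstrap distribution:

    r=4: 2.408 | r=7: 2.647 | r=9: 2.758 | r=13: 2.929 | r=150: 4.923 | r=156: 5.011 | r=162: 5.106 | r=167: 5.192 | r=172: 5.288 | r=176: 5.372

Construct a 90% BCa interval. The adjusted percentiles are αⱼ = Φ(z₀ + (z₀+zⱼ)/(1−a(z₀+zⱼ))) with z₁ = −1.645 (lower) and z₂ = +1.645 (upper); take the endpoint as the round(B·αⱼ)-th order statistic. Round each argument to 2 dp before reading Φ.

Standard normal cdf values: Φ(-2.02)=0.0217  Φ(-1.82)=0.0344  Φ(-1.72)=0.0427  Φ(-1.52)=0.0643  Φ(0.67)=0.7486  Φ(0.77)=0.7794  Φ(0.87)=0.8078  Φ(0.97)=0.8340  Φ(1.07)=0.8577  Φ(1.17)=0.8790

Lower: z₀ + z₁ = -0.305 + (-1.645) = -1.950; 1 − a(z₀+z₁) = 1 − (0.069)(-1.950) = 1.1345; argument = -0.305 + (-1.950)/1.1345 = -2.0237 → -2.02.
α₁ = Φ(-2.02) = 0.0217; rank = round(200 × 0.0217) = 4; θ*₍4₎ = 2.408.
Upper: z₀ + z₂ = 1.340; 1 − a(z₀+z₂) = 0.9075; argument = 1.1715 → 1.17; α₂ = 0.8790; rank = 176; θ*₍176₎ = 5.372.

(2.408, 5.372)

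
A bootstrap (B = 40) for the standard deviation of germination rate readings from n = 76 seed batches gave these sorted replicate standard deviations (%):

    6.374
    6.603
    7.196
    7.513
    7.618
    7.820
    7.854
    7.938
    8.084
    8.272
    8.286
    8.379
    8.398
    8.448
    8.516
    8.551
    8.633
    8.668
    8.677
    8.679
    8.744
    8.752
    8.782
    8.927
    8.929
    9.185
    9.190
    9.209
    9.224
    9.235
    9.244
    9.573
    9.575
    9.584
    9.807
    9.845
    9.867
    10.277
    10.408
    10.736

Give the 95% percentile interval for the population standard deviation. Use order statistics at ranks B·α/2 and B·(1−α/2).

α = 0.05; lower rank = 40 × 0.025 = 1; upper rank = 40 × 0.975 = 39.
The 1st smallest replicate is 6.374; the 39th is 10.408.

(6.374, 10.408)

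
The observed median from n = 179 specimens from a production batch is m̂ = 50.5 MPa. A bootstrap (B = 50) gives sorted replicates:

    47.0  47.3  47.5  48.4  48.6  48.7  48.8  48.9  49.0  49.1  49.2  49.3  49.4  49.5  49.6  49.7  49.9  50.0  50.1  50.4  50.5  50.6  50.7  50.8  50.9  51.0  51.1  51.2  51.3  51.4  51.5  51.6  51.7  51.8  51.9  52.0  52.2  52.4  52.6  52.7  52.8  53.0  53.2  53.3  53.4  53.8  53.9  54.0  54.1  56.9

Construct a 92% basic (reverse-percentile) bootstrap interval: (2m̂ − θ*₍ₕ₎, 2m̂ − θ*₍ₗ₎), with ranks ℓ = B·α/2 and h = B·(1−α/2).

(47.0, 53.7)

Percentile endpoints at ranks 2 and 48: θ*₍2₎ = 47.3, θ*₍48₎ = 54.0.
Basic interval reflects these around m̂:
  lower = 2 × 50.5 − 54.0 = 47.0
  upper = 2 × 50.5 − 47.3 = 53.7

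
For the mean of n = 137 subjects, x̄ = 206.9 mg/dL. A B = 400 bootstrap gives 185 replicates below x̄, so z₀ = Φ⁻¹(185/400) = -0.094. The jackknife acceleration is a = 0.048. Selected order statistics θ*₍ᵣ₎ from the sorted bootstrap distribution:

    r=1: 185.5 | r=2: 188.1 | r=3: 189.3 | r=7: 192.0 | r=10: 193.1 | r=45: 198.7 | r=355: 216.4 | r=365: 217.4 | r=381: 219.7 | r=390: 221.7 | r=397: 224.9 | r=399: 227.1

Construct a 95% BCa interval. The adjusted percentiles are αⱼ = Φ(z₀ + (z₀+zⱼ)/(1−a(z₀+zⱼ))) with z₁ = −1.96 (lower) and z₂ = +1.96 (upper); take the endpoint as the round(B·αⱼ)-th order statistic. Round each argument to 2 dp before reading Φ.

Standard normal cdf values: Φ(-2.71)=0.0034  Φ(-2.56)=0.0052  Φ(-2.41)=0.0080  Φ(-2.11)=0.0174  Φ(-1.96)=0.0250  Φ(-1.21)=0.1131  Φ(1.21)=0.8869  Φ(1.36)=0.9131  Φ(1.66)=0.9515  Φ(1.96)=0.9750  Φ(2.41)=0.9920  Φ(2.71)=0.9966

(193.1, 221.7)

Lower: z₀ + z₁ = -0.094 + (-1.960) = -2.054; 1 − a(z₀+z₁) = 1 − (0.048)(-2.054) = 1.0986; argument = -0.094 + (-2.054)/1.0986 = -1.9637 → -1.96.
α₁ = Φ(-1.96) = 0.0250; rank = round(400 × 0.0250) = 10; θ*₍10₎ = 193.1.
Upper: z₀ + z₂ = 1.866; 1 − a(z₀+z₂) = 0.9104; argument = 1.9556 → 1.96; α₂ = 0.9750; rank = 390; θ*₍390₎ = 221.7.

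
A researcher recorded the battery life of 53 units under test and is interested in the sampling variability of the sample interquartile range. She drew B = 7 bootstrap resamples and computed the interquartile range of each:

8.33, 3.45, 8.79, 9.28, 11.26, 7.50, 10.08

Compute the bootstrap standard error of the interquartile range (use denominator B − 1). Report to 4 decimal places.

Bootstrap SE is the standard deviation of the 7 replicate interquartile ranges.
Mean of replicates: (8.33 + 3.45 + 8.79 + 9.28 + 11.26 + 7.50 + 10.08) / 7 = 58.69000 / 7 = 8.38429
Sum of squared deviations: (−0.05429)² + (−4.93429)² + (+0.40571)² + (+0.89571)² + (+2.87571)² + (−0.88429)² + (+1.69571)² = 37.24417
Variance = 37.24417 / 6 = 6.20736
SE* = √6.20736

SE* = 2.4915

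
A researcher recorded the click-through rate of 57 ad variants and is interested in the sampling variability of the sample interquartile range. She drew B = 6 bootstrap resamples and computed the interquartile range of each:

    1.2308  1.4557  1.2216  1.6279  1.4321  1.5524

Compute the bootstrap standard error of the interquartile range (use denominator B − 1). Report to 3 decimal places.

Bootstrap SE is the standard deviation of the 6 replicate interquartile ranges.
Mean of replicates: (1.2308 + 1.4557 + 1.2216 + 1.6279 + 1.4321 + 1.5524) / 6 = 8.52050 / 6 = 1.42008
Sum of squared deviations: (−0.18928)² + (+0.03562)² + (−0.19848)² + (+0.20782)² + (+0.01202)² + (+0.13232)² = 0.13733
Variance = 0.13733 / 5 = 0.02747
SE* = √0.02747

SE* = 0.166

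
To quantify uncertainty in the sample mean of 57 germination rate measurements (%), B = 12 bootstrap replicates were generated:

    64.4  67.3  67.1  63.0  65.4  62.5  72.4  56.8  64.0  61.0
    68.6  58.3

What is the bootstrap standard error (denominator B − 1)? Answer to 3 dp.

Bootstrap SE is the standard deviation of the 12 replicate means.
Mean of replicates: (64.4 + 67.3 + 67.1 + 63.0 + 65.4 + 62.5 + 72.4 + 56.8 + 64.0 + 61.0 + 68.6 + 58.3) / 12 = 770.8000 / 12 = 64.2333
Sum of squared deviations: (+0.1667)² + (+3.0667)² + (+2.8667)² + (−1.2333)² + (+1.1667)² + (−1.7333)² + (+8.1667)² + (−7.4333)² + (−0.2333)² + (−3.2333)² + (+4.3667)² + (−5.9333)² = 210.2667
Variance = 210.2667 / 11 = 19.1152
SE* = √19.1152

SE* = 4.372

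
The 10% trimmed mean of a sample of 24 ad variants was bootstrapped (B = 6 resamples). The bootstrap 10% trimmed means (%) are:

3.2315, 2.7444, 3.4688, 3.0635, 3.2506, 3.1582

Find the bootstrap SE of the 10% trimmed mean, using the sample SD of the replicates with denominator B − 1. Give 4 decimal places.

SE* = 0.2410

Bootstrap SE is the standard deviation of the 6 replicate 10% trimmed means.
Mean of replicates: (3.2315 + 2.7444 + 3.4688 + 3.0635 + 3.2506 + 3.1582) / 6 = 18.91700 / 6 = 3.15283
Sum of squared deviations: (+0.07867)² + (−0.40843)² + (+0.31597)² + (−0.08933)² + (+0.09777)² + (+0.00537)² = 0.29041
Variance = 0.29041 / 5 = 0.05808
SE* = √0.05808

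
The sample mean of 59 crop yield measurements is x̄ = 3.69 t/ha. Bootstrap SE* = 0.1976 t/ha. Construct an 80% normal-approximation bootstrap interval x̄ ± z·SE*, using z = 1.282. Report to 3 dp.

Margin = 1.282 × 0.1976 = 0.2533
Interval: 3.69 ± 0.2533

(3.437, 3.943)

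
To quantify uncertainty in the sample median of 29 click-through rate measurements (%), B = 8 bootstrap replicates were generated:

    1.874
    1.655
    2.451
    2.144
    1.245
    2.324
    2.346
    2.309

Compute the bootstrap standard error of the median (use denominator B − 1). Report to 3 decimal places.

Bootstrap SE is the standard deviation of the 8 replicate medians.
Mean of replicates: (1.874 + 1.655 + 2.451 + 2.144 + 1.245 + 2.324 + 2.346 + 2.309) / 8 = 16.3480 / 8 = 2.0435
Sum of squared deviations: (−0.1695)² + (−0.3885)² + (+0.4075)² + (+0.1005)² + (−0.7985)² + (+0.2805)² + (+0.3025)² + (+0.2655)² = 1.2341
Variance = 1.2341 / 7 = 0.1763
SE* = √0.1763

SE* = 0.420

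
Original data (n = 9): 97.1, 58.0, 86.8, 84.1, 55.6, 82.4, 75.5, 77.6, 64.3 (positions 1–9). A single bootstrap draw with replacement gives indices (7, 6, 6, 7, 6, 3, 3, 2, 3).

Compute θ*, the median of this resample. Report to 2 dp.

Resample values: 75.5, 82.4, 82.4, 75.5, 82.4, 86.8, 86.8, 58.0, 86.8.
Sorted: 58.0, 75.5, 75.5, 82.4, 82.4, 82.4, 86.8, 86.8, 86.8
Median = middle value = 82.40

θ* = 82.40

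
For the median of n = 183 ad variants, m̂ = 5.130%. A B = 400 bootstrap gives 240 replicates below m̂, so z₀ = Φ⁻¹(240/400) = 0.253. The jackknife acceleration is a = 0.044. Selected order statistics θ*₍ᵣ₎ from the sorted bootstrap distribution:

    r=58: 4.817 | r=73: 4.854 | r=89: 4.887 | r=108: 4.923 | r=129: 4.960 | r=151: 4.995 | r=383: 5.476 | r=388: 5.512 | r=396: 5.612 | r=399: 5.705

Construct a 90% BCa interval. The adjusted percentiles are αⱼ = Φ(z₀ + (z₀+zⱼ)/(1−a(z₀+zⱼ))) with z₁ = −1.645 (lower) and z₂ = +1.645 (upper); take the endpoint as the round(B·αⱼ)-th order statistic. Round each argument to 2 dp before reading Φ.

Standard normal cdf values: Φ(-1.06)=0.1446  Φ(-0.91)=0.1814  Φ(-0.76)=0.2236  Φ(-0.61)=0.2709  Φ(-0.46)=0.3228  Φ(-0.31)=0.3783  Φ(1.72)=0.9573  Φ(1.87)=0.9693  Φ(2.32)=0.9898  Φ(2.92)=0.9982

Lower: z₀ + z₁ = 0.253 + (-1.645) = -1.392; 1 − a(z₀+z₁) = 1 − (0.044)(-1.392) = 1.0612; argument = 0.253 + (-1.392)/1.0612 = -1.0587 → -1.06.
α₁ = Φ(-1.06) = 0.1446; rank = round(400 × 0.1446) = 58; θ*₍58₎ = 4.817.
Upper: z₀ + z₂ = 1.898; 1 − a(z₀+z₂) = 0.9165; argument = 2.3239 → 2.32; α₂ = 0.9898; rank = 396; θ*₍396₎ = 5.612.

(4.817, 5.612)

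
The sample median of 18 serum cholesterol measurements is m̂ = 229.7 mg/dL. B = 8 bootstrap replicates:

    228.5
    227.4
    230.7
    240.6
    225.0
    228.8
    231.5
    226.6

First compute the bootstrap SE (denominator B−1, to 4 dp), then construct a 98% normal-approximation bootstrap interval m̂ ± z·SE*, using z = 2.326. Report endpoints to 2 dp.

(218.51, 240.89)

Mean of replicates = 229.8875; sum of squared deviations = 162.0087; SE* = √(162.0087/7) = 4.8108
Margin = 2.326 × 4.8108 = 11.190
Interval: 229.7 ± 11.190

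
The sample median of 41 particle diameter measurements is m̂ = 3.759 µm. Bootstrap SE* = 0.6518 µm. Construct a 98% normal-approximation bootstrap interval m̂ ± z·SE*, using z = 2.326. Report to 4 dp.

(2.2429, 5.2751)

Margin = 2.326 × 0.6518 = 1.51609
Interval: 3.759 ± 1.51609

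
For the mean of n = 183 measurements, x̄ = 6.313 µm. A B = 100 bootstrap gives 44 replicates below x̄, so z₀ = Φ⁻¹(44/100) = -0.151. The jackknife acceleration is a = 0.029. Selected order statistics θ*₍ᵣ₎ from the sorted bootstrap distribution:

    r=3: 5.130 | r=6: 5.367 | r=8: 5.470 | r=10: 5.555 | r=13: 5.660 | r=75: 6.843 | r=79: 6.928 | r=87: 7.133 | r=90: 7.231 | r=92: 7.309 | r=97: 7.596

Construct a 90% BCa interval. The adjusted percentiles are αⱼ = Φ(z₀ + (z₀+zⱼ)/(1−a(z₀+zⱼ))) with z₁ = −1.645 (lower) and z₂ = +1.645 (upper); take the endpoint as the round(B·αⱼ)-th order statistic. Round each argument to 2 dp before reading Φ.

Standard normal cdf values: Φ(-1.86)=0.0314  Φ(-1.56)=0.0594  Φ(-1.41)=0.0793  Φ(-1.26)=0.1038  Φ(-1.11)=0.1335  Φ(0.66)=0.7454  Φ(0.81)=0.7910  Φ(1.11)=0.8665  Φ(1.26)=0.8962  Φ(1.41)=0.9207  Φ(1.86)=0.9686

Lower: z₀ + z₁ = -0.151 + (-1.645) = -1.796; 1 − a(z₀+z₁) = 1 − (0.029)(-1.796) = 1.0521; argument = -0.151 + (-1.796)/1.0521 = -1.8581 → -1.86.
α₁ = Φ(-1.86) = 0.0314; rank = round(100 × 0.0314) = 3; θ*₍3₎ = 5.130.
Upper: z₀ + z₂ = 1.494; 1 − a(z₀+z₂) = 0.9567; argument = 1.4107 → 1.41; α₂ = 0.9207; rank = 92; θ*₍92₎ = 7.309.

(5.130, 7.309)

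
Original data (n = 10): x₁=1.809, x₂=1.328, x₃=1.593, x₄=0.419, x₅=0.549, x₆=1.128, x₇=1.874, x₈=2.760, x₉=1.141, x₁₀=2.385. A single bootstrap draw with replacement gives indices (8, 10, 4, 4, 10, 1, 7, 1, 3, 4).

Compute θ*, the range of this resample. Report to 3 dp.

Resample values: 2.760, 2.385, 0.419, 0.419, 2.385, 1.809, 1.874, 1.809, 1.593, 0.419.
Range = 2.760 − 0.419 = 2.341

θ* = 2.341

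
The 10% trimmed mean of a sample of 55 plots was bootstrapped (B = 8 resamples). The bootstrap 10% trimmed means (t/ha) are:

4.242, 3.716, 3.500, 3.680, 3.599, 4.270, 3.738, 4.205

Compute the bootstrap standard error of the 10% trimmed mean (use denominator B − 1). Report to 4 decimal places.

Bootstrap SE is the standard deviation of the 8 replicate 10% trimmed means.
Mean of replicates: (4.242 + 3.716 + 3.500 + 3.680 + 3.599 + 4.270 + 3.738 + 4.205) / 8 = 30.95000 / 8 = 3.86875
Sum of squared deviations: (+0.37325)² + (−0.15275)² + (−0.36875)² + (−0.18875)² + (−0.26975)² + (+0.40125)² + (−0.13075)² + (+0.33625)² = 0.69818
Variance = 0.69818 / 7 = 0.09974
SE* = √0.09974

SE* = 0.3158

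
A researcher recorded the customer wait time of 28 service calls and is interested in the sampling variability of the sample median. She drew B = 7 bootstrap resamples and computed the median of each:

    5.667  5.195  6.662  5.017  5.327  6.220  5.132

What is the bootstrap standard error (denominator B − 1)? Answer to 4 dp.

SE* = 0.6210

Bootstrap SE is the standard deviation of the 7 replicate medians.
Mean of replicates: (5.667 + 5.195 + 6.662 + 5.017 + 5.327 + 6.220 + 5.132) / 7 = 39.22000 / 7 = 5.60286
Sum of squared deviations: (+0.06414)² + (−0.40786)² + (+1.05914)² + (−0.58586)² + (−0.27586)² + (+0.61714)² + (−0.47086)² = 2.31414
Variance = 2.31414 / 6 = 0.38569
SE* = √0.38569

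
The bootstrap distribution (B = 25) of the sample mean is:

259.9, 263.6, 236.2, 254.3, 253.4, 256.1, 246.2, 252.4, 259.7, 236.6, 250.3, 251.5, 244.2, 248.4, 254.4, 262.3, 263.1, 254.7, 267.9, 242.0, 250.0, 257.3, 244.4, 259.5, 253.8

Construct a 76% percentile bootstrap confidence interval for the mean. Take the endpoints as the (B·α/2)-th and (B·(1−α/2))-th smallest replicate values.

Sorted replicates: 236.2, 236.6, 242.0, 244.2, 244.4, 246.2, 248.4, 250.0, 250.3, 251.5, 252.4, 253.4, 253.8, 254.3, 254.4, 254.7, 256.1, 257.3, 259.5, 259.7, 259.9, 262.3, 263.1, 263.6, 267.9
α = 0.24; lower rank = 25 × 0.120 = 3; upper rank = 25 × 0.880 = 22.
The 3rd smallest replicate is 242.0; the 22nd is 262.3.

(242.0, 262.3)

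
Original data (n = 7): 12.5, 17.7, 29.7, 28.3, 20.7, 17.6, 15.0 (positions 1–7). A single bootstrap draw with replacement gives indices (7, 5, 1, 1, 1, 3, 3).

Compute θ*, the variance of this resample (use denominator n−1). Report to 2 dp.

Resample values: 15.0, 20.7, 12.5, 12.5, 12.5, 29.7, 29.7.
Mean = 18.9429; sum of squared deviations = 374.5971
s² = 374.5971 / 6 = 62.4329

θ* = 62.43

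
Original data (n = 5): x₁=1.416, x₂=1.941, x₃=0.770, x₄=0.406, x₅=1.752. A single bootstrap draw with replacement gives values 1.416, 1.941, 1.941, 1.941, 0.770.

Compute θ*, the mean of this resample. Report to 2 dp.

Mean = (1.416 + 1.941 + 1.941 + 1.941 + 0.770) / 5 = 8.0090 / 5 = 1.60

θ* = 1.60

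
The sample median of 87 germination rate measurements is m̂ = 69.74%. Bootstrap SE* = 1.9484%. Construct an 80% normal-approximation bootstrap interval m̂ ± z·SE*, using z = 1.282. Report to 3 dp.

(67.242, 72.238)

Margin = 1.282 × 1.9484 = 2.4978
Interval: 69.74 ± 2.4978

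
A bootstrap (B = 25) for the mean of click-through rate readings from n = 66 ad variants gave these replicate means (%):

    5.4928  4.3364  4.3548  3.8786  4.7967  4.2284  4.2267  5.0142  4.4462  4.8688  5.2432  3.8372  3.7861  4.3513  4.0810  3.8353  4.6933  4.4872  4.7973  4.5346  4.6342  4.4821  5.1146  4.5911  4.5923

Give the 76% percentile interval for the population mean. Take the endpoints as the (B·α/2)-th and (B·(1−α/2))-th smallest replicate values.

(3.8372, 5.0142)

Sorted replicates: 3.7861, 3.8353, 3.8372, 3.8786, 4.0810, 4.2267, 4.2284, 4.3364, 4.3513, 4.3548, 4.4462, 4.4821, 4.4872, 4.5346, 4.5911, 4.5923, 4.6342, 4.6933, 4.7967, 4.7973, 4.8688, 5.0142, 5.1146, 5.2432, 5.4928
α = 0.24; lower rank = 25 × 0.120 = 3; upper rank = 25 × 0.880 = 22.
The 3rd smallest replicate is 3.8372; the 22nd is 5.0142.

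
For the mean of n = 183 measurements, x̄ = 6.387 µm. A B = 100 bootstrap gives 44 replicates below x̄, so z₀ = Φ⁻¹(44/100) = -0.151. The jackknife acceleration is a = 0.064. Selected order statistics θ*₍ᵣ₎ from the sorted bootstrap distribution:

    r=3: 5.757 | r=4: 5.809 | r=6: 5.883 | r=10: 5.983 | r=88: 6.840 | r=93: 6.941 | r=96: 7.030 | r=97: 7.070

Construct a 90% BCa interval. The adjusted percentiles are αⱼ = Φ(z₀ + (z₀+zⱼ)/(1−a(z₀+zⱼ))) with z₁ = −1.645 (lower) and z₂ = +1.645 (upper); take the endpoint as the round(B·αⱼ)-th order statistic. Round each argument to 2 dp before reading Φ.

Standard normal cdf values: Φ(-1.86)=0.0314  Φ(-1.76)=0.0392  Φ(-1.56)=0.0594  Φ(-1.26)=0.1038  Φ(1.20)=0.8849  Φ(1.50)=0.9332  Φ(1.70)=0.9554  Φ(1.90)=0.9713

(5.809, 6.941)

Lower: z₀ + z₁ = -0.151 + (-1.645) = -1.796; 1 − a(z₀+z₁) = 1 − (0.064)(-1.796) = 1.1149; argument = -0.151 + (-1.796)/1.1149 = -1.7618 → -1.76.
α₁ = Φ(-1.76) = 0.0392; rank = round(100 × 0.0392) = 4; θ*₍4₎ = 5.809.
Upper: z₀ + z₂ = 1.494; 1 − a(z₀+z₂) = 0.9044; argument = 1.5010 → 1.50; α₂ = 0.9332; rank = 93; θ*₍93₎ = 6.941.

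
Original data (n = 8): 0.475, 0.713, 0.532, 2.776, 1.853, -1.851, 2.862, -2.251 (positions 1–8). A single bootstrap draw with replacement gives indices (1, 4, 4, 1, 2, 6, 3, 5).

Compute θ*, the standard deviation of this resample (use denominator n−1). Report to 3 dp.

Resample values: 0.475, 2.776, 2.776, 0.475, 0.713, -1.851, 0.532, 1.853.
Mean = 0.9686; sum of squared deviations = 16.0089
s² = 16.0089 / 7 = 2.2870
s = √2.2870 = 1.512

θ* = 1.512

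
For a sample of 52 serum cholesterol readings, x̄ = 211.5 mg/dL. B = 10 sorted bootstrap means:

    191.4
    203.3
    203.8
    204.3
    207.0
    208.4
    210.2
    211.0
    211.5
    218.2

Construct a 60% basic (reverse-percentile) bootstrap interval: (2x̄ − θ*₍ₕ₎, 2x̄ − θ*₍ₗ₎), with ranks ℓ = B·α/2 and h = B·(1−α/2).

Percentile endpoints at ranks 2 and 8: θ*₍2₎ = 203.3, θ*₍8₎ = 211.0.
Basic interval reflects these around x̄:
  lower = 2 × 211.5 − 211.0 = 212.0
  upper = 2 × 211.5 − 203.3 = 219.7

(212.0, 219.7)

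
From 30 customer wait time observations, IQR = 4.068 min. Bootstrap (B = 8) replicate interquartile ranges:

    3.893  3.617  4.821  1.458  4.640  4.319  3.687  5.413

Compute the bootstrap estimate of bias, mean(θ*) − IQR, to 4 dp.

mean(θ*) = (3.893 + 3.617 + 4.821 + 1.458 + 4.640 + 4.319 + 3.687 + 5.413) / 8 = 3.98100
bias = 3.98100 − 4.068

bias = −0.0870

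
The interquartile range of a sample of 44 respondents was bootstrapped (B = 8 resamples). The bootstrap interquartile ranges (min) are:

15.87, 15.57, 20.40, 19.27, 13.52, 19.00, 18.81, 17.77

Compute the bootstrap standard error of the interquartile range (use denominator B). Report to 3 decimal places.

Bootstrap SE is the standard deviation of the 8 replicate interquartile ranges.
Mean of replicates: (15.87 + 15.57 + 20.40 + 19.27 + 13.52 + 19.00 + 18.81 + 17.77) / 8 = 140.2100 / 8 = 17.5263
Sum of squared deviations: (−1.6563)² + (−1.9563)² + (+2.8737)² + (+1.7437)² + (−4.0063)² + (+1.4737)² + (+1.2837)² + (+0.2437)² = 37.7986
Variance = 37.7986 / 8 = 4.7248
SE* = √4.7248

SE* = 2.174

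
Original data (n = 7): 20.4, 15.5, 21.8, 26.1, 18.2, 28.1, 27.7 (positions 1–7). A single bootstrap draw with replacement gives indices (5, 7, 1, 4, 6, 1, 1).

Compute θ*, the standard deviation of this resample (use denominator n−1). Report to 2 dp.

θ* = 4.10

Resample values: 18.2, 27.7, 20.4, 26.1, 28.1, 20.4, 20.4.
Mean = 23.0429; sum of squared deviations = 101.0171
s² = 101.0171 / 6 = 16.8362
s = √16.8362 = 4.10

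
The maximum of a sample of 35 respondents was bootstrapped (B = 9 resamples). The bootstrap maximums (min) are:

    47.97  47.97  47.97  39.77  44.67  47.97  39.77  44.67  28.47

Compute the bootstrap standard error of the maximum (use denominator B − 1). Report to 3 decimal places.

SE* = 6.479

Bootstrap SE is the standard deviation of the 9 replicate maximums.
Mean of replicates: (47.97 + 47.97 + 47.97 + 39.77 + 44.67 + 47.97 + 39.77 + 44.67 + 28.47) / 9 = 389.2300 / 9 = 43.2478
Sum of squared deviations: (+4.7222)² + (+4.7222)² + (+4.7222)² + (−3.4778)² + (+1.4222)² + (+4.7222)² + (−3.4778)² + (+1.4222)² + (−14.7778)² = 335.8156
Variance = 335.8156 / 8 = 41.9769
SE* = √41.9769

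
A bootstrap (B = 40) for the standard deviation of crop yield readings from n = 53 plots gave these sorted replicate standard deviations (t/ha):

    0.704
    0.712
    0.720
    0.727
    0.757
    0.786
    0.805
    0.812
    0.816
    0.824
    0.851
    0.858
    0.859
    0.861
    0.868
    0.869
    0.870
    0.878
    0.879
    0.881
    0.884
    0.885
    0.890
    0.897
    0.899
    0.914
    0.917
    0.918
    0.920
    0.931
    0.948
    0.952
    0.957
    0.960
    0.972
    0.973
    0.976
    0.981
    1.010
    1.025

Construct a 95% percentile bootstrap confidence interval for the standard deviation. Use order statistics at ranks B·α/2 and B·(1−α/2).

α = 0.05; lower rank = 40 × 0.025 = 1; upper rank = 40 × 0.975 = 39.
The 1st smallest replicate is 0.704; the 39th is 1.010.

(0.704, 1.010)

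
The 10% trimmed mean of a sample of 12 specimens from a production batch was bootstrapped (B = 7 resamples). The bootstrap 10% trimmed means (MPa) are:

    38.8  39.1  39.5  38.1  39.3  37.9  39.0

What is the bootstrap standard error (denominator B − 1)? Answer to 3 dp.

Bootstrap SE is the standard deviation of the 7 replicate 10% trimmed means.
Mean of replicates: (38.8 + 39.1 + 39.5 + 38.1 + 39.3 + 37.9 + 39.0) / 7 = 271.7000 / 7 = 38.8143
Sum of squared deviations: (−0.0143)² + (+0.2857)² + (+0.6857)² + (−0.7143)² + (+0.4857)² + (−0.9143)² + (+0.1857)² = 2.1686
Variance = 2.1686 / 6 = 0.3614
SE* = √0.3614

SE* = 0.601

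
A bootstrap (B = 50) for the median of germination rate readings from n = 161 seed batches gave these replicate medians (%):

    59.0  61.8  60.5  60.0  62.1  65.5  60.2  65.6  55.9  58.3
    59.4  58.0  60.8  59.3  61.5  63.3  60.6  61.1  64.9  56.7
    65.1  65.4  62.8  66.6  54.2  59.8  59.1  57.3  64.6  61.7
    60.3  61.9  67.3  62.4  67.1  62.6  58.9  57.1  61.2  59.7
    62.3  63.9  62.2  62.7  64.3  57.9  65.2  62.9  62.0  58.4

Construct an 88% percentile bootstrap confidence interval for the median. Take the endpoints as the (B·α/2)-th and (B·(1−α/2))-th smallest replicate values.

Sorted replicates: 54.2, 55.9, 56.7, 57.1, 57.3, 57.9, 58.0, 58.3, 58.4, 58.9, 59.0, 59.1, 59.3, 59.4, 59.7, 59.8, 60.0, 60.2, 60.3, 60.5, 60.6, 60.8, 61.1, 61.2, 61.5, 61.7, 61.8, 61.9, 62.0, 62.1, 62.2, 62.3, 62.4, 62.6, 62.7, 62.8, 62.9, 63.3, 63.9, 64.3, 64.6, 64.9, 65.1, 65.2, 65.4, 65.5, 65.6, 66.6, 67.1, 67.3
α = 0.12; lower rank = 50 × 0.060 = 3; upper rank = 50 × 0.940 = 47.
The 3rd smallest replicate is 56.7; the 47th is 65.6.

(56.7, 65.6)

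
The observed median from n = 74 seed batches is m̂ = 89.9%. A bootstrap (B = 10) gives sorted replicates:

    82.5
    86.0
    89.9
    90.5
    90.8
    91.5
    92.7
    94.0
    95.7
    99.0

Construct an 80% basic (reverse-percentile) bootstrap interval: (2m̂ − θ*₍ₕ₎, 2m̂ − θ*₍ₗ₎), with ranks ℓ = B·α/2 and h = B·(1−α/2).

(84.1, 97.3)

Percentile endpoints at ranks 1 and 9: θ*₍1₎ = 82.5, θ*₍9₎ = 95.7.
Basic interval reflects these around m̂:
  lower = 2 × 89.9 − 95.7 = 84.1
  upper = 2 × 89.9 − 82.5 = 97.3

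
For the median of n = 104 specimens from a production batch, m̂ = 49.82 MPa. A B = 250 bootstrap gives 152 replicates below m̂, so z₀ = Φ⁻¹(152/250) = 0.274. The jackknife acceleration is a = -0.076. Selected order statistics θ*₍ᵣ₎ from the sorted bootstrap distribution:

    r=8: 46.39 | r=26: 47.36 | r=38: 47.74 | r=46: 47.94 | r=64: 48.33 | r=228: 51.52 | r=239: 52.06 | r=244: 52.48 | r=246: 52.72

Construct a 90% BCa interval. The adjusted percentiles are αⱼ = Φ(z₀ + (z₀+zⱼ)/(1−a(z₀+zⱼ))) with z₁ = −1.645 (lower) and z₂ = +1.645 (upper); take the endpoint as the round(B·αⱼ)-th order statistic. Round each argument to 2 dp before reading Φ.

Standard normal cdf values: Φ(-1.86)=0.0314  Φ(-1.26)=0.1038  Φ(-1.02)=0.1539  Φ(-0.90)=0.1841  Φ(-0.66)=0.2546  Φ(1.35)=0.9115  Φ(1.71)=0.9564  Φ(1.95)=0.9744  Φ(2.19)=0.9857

Lower: z₀ + z₁ = 0.274 + (-1.645) = -1.371; 1 − a(z₀+z₁) = 1 − (-0.076)(-1.371) = 0.8958; argument = 0.274 + (-1.371)/0.8958 = -1.2565 → -1.26.
α₁ = Φ(-1.26) = 0.1038; rank = round(250 × 0.1038) = 26; θ*₍26₎ = 47.36.
Upper: z₀ + z₂ = 1.919; 1 − a(z₀+z₂) = 1.1458; argument = 1.9487 → 1.95; α₂ = 0.9744; rank = 244; θ*₍244₎ = 52.48.

(47.36, 52.48)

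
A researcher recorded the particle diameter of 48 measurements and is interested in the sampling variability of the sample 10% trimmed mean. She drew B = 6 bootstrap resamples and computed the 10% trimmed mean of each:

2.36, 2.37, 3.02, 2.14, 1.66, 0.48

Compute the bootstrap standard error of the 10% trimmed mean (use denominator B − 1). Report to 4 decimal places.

SE* = 0.8663

Bootstrap SE is the standard deviation of the 6 replicate 10% trimmed means.
Mean of replicates: (2.36 + 2.37 + 3.02 + 2.14 + 1.66 + 0.48) / 6 = 12.03000 / 6 = 2.00500
Sum of squared deviations: (+0.35500)² + (+0.36500)² + (+1.01500)² + (+0.13500)² + (−0.34500)² + (−1.52500)² = 3.75235
Variance = 3.75235 / 5 = 0.75047
SE* = √0.75047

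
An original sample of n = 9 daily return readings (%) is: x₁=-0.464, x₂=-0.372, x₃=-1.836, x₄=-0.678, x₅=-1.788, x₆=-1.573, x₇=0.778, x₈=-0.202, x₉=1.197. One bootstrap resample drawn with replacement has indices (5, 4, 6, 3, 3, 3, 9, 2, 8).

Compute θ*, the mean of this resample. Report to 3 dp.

Resample values: -1.788, -0.678, -1.573, -1.836, -1.836, -1.836, 1.197, -0.372, -0.202.
Mean = ((-1.788) + (-0.678) + (-1.573) + (-1.836) + (-1.836) + (-1.836) + 1.197 + (-0.372) + (-0.202)) / 9 = -8.9240 / 9 = -0.992

θ* = -0.992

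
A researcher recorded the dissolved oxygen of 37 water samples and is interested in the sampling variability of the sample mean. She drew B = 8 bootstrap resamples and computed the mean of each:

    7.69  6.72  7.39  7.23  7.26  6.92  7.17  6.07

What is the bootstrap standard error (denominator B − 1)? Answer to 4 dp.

SE* = 0.4931

Bootstrap SE is the standard deviation of the 8 replicate means.
Mean of replicates: (7.69 + 6.72 + 7.39 + 7.23 + 7.26 + 6.92 + 7.17 + 6.07) / 8 = 56.45000 / 8 = 7.05625
Sum of squared deviations: (+0.63375)² + (−0.33625)² + (+0.33375)² + (+0.17375)² + (+0.20375)² + (−0.13625)² + (+0.11375)² + (−0.98625)² = 1.70199
Variance = 1.70199 / 7 = 0.24314
SE* = √0.24314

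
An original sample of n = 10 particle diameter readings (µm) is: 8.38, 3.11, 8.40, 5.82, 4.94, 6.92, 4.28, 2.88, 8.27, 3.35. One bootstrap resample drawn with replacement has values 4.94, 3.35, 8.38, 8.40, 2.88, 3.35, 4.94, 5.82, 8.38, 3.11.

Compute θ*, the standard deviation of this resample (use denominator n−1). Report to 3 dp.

θ* = 2.293

Mean = 5.3550; sum of squared deviations = 47.3397
s² = 47.3397 / 9 = 5.2600
s = √5.2600 = 2.293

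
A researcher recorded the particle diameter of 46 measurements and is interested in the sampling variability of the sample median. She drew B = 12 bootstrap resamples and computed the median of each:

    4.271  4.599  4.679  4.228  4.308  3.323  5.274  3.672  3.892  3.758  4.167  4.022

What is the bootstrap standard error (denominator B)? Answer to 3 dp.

Bootstrap SE is the standard deviation of the 12 replicate medians.
Mean of replicates: (4.271 + 4.599 + 4.679 + 4.228 + 4.308 + 3.323 + 5.274 + 3.672 + 3.892 + 3.758 + 4.167 + 4.022) / 12 = 50.1930 / 12 = 4.1827
Sum of squared deviations: (+0.0883)² + (+0.4163)² + (+0.4963)² + (+0.0453)² + (+0.1253)² + (−0.8597)² + (+1.0913)² + (−0.5107)² + (−0.2907)² + (−0.4247)² + (−0.0157)² + (−0.1607)² = 2.9270
Variance = 2.9270 / 12 = 0.2439
SE* = √0.2439

SE* = 0.494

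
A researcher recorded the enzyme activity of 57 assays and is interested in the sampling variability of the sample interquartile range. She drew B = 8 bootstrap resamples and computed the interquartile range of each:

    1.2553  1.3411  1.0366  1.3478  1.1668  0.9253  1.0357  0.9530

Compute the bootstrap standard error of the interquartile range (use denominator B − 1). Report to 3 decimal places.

Bootstrap SE is the standard deviation of the 8 replicate interquartile ranges.
Mean of replicates: (1.2553 + 1.3411 + 1.0366 + 1.3478 + 1.1668 + 0.9253 + 1.0357 + 0.9530) / 8 = 9.06160 / 8 = 1.13270
Sum of squared deviations: (+0.12260)² + (+0.20840)² + (−0.09610)² + (+0.21510)² + (+0.03410)² + (−0.20740)² + (−0.09700)² + (−0.17970)² = 0.19984
Variance = 0.19984 / 7 = 0.02855
SE* = √0.02855

SE* = 0.169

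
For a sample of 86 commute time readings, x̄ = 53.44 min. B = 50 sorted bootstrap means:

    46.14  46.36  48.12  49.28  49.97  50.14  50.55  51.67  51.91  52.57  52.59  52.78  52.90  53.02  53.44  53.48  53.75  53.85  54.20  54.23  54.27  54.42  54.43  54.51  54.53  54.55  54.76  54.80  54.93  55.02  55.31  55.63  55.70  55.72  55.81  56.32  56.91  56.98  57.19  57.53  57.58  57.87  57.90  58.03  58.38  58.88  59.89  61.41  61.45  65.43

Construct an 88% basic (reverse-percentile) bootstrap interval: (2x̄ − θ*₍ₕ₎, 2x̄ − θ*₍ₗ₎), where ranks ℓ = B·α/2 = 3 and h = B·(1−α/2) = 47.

(46.99, 58.76)

Percentile endpoints at ranks 3 and 47: θ*₍3₎ = 48.12, θ*₍47₎ = 59.89.
Basic interval reflects these around x̄:
  lower = 2 × 53.44 − 59.89 = 46.99
  upper = 2 × 53.44 − 48.12 = 58.76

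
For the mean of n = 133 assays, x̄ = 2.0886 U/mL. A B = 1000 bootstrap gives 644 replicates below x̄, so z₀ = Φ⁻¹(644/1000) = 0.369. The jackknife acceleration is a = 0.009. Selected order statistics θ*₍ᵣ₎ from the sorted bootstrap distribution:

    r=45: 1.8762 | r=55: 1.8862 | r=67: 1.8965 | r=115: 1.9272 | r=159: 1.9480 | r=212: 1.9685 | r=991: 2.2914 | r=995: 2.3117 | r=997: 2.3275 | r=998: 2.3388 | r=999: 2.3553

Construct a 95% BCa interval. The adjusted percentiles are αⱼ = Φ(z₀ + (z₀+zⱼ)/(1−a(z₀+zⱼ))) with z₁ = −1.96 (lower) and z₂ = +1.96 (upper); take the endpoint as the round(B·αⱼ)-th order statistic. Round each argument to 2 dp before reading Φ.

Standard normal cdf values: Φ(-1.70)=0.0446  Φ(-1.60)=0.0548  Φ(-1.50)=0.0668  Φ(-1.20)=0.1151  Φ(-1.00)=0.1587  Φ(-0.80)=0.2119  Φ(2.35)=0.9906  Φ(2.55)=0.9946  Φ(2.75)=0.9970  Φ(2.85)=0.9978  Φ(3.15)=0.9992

Lower: z₀ + z₁ = 0.369 + (-1.960) = -1.591; 1 − a(z₀+z₁) = 1 − (0.009)(-1.591) = 1.0143; argument = 0.369 + (-1.591)/1.0143 = -1.1995 → -1.20.
α₁ = Φ(-1.20) = 0.1151; rank = round(1000 × 0.1151) = 115; θ*₍115₎ = 1.9272.
Upper: z₀ + z₂ = 2.329; 1 − a(z₀+z₂) = 0.9790; argument = 2.7479 → 2.75; α₂ = 0.9970; rank = 997; θ*₍997₎ = 2.3275.

(1.9272, 2.3275)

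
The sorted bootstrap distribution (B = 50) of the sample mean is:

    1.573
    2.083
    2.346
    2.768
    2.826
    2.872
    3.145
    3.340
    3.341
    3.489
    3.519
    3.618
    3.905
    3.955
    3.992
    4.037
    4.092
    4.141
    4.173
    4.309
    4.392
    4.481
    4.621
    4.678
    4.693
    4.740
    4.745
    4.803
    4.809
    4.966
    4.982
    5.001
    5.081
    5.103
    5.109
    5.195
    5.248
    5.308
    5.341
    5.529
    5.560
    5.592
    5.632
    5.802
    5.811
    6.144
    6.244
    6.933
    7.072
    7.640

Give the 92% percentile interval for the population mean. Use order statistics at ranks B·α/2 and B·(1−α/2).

(2.083, 6.933)

α = 0.08; lower rank = 50 × 0.040 = 2; upper rank = 50 × 0.960 = 48.
The 2nd smallest replicate is 2.083; the 48th is 6.933.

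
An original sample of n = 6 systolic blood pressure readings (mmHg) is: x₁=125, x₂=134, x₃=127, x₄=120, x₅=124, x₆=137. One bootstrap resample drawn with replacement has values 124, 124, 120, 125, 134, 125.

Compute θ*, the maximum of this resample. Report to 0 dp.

Maximum = 134

θ* = 134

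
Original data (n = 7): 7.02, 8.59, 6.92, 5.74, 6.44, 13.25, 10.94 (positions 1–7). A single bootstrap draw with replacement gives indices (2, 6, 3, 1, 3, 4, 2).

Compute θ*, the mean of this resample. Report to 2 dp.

θ* = 8.15

Resample values: 8.59, 13.25, 6.92, 7.02, 6.92, 5.74, 8.59.
Mean = (8.59 + 13.25 + 6.92 + 7.02 + 6.92 + 5.74 + 8.59) / 7 = 57.030 / 7 = 8.15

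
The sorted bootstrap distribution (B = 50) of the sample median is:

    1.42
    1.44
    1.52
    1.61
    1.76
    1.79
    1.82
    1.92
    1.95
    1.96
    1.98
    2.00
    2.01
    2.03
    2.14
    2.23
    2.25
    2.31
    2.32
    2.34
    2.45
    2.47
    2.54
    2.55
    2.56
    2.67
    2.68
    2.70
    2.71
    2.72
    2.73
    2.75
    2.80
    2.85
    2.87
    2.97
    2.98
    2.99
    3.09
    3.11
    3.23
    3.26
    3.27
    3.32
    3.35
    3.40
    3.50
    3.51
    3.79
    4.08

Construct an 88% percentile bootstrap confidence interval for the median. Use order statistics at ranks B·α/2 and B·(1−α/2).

α = 0.12; lower rank = 50 × 0.060 = 3; upper rank = 50 × 0.940 = 47.
The 3rd smallest replicate is 1.52; the 47th is 3.50.

(1.52, 3.50)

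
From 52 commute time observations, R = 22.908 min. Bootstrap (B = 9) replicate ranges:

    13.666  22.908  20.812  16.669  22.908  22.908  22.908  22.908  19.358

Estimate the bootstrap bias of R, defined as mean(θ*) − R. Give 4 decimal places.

mean(θ*) = (13.666 + 22.908 + 20.812 + 16.669 + 22.908 + 22.908 + 22.908 + 22.908 + 19.358) / 9 = 20.56056
bias = 20.56056 − 22.908

bias = −2.3474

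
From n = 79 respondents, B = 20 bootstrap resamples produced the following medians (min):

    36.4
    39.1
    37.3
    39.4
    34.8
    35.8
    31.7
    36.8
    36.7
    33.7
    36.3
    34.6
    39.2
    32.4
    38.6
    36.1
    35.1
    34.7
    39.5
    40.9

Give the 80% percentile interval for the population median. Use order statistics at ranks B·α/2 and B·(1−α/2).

(32.4, 39.4)

Sorted replicates: 31.7, 32.4, 33.7, 34.6, 34.7, 34.8, 35.1, 35.8, 36.1, 36.3, 36.4, 36.7, 36.8, 37.3, 38.6, 39.1, 39.2, 39.4, 39.5, 40.9
α = 0.20; lower rank = 20 × 0.100 = 2; upper rank = 20 × 0.900 = 18.
The 2nd smallest replicate is 32.4; the 18th is 39.4.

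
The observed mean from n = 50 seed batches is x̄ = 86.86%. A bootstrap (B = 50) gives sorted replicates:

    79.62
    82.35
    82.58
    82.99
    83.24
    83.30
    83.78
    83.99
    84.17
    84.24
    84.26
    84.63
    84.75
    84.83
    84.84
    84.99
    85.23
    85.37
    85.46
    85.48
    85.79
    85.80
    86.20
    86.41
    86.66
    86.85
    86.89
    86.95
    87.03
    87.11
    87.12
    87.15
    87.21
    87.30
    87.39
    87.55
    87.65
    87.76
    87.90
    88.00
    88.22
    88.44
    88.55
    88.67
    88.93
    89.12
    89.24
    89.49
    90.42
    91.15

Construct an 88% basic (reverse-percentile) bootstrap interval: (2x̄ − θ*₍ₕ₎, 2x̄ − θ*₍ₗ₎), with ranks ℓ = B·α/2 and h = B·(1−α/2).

(84.48, 91.14)

Percentile endpoints at ranks 3 and 47: θ*₍3₎ = 82.58, θ*₍47₎ = 89.24.
Basic interval reflects these around x̄:
  lower = 2 × 86.86 − 89.24 = 84.48
  upper = 2 × 86.86 − 82.58 = 91.14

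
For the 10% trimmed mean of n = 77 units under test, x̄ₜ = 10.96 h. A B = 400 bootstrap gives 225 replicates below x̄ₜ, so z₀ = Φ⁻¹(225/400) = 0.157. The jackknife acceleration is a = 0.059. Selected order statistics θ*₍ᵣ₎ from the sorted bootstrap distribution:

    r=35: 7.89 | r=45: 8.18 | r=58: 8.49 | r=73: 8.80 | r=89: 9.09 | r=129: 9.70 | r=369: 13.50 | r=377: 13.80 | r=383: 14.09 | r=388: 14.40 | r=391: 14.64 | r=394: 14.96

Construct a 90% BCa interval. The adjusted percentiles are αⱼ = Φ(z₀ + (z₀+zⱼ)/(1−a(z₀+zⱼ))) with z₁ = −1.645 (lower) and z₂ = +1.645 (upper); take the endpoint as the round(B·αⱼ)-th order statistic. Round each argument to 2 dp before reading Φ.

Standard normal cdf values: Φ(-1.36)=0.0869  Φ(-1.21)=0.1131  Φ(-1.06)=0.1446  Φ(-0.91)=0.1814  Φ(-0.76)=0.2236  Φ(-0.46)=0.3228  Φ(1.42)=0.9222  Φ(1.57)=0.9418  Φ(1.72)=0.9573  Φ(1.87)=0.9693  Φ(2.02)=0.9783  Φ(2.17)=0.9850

Lower: z₀ + z₁ = 0.157 + (-1.645) = -1.488; 1 − a(z₀+z₁) = 1 − (0.059)(-1.488) = 1.0878; argument = 0.157 + (-1.488)/1.0878 = -1.2109 → -1.21.
α₁ = Φ(-1.21) = 0.1131; rank = round(400 × 0.1131) = 45; θ*₍45₎ = 8.18.
Upper: z₀ + z₂ = 1.802; 1 − a(z₀+z₂) = 0.8937; argument = 2.1734 → 2.17; α₂ = 0.9850; rank = 394; θ*₍394₎ = 14.96.

(8.18, 14.96)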